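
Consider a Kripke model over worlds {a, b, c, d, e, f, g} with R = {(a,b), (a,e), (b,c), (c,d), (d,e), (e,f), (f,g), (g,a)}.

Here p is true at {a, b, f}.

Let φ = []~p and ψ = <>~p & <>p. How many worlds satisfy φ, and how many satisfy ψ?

4 and 1

For []~p:
a: successors {b, e}; ~p there: b:F, e:T. ✗
b: successors {c}; ~p there: c:T. ✓
c: successors {d}; ~p there: d:T. ✓
d: successors {e}; ~p there: e:T. ✓
e: successors {f}; ~p there: f:F. ✗
f: successors {g}; ~p there: g:T. ✓
g: successors {a}; ~p there: a:F. ✗
— 4 worlds.
For <>~p & <>p:
a: <>~p is T, <>p is T. ✓
b: <>~p is T, <>p is F. ✗
c: <>~p is T, <>p is F. ✗
d: <>~p is T, <>p is F. ✗
e: <>~p is F, <>p is T. ✗
f: <>~p is T, <>p is F. ✗
g: <>~p is F, <>p is T. ✗
— 1 world.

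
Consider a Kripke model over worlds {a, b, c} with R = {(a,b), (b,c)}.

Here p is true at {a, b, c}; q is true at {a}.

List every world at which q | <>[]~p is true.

{a, b}

a: q is T, <>[]~p is F. ✓
b: q is F, <>[]~p is T. ✓
c: q is F, <>[]~p is F. ✗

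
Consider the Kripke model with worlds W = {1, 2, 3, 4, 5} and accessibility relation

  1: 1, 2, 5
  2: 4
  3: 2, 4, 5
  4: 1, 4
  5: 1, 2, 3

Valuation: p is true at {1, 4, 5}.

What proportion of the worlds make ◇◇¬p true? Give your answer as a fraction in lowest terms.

4/5

1: successors {1, 2, 5}; ◇¬p there: 1:T, 2:F, 5:T. ✓
2: successors {4}; ◇¬p there: 4:F. ✗
3: successors {2, 4, 5}; ◇¬p there: 2:F, 4:F, 5:T. ✓
4: successors {1, 4}; ◇¬p there: 1:T, 4:F. ✓
5: successors {1, 2, 3}; ◇¬p there: 1:T, 2:F, 3:T. ✓
That's 4 of 5 worlds, so 4/5.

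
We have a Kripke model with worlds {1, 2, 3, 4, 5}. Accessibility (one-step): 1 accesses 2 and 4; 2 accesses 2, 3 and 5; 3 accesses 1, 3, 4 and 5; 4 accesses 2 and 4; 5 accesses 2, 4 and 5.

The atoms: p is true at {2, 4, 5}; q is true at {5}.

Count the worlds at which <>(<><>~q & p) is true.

1: successors {2, 4}; <><>~q & p there: 2:T, 4:T. ✓
2: successors {2, 3, 5}; <><>~q & p there: 2:T, 3:F, 5:T. ✓
3: successors {1, 3, 4, 5}; <><>~q & p there: 1:F, 3:F, 4:T, 5:T. ✓
4: successors {2, 4}; <><>~q & p there: 2:T, 4:T. ✓
5: successors {2, 4, 5}; <><>~q & p there: 2:T, 4:T, 5:T. ✓
Satisfying worlds: {1, 2, 3, 4, 5}.

5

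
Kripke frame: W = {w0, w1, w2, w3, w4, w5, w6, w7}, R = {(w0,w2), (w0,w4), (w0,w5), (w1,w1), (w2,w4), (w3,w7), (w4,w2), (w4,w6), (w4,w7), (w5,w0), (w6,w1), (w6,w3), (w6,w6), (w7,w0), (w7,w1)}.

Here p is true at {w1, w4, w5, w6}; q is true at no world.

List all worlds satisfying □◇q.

∅

w0: successors {w2, w4, w5}; ◇q there: w2:F, w4:F, w5:F. ✗
w1: successors {w1}; ◇q there: w1:F. ✗
w2: successors {w4}; ◇q there: w4:F. ✗
w3: successors {w7}; ◇q there: w7:F. ✗
w4: successors {w2, w6, w7}; ◇q there: w2:F, w6:F, w7:F. ✗
w5: successors {w0}; ◇q there: w0:F. ✗
w6: successors {w1, w3, w6}; ◇q there: w1:F, w3:F, w6:F. ✗
w7: successors {w0, w1}; ◇q there: w0:F, w1:F. ✗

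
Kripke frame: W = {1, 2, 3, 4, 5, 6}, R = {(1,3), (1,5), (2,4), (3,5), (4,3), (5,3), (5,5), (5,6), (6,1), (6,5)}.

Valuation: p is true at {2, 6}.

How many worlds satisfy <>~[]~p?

4

1: successors {3, 5}; ~[]~p there: 3:F, 5:T. ✓
2: successors {4}; ~[]~p there: 4:F. ✗
3: successors {5}; ~[]~p there: 5:T. ✓
4: successors {3}; ~[]~p there: 3:F. ✗
5: successors {3, 5, 6}; ~[]~p there: 3:F, 5:T, 6:F. ✓
6: successors {1, 5}; ~[]~p there: 1:F, 5:T. ✓
Satisfying worlds: {1, 3, 5, 6}.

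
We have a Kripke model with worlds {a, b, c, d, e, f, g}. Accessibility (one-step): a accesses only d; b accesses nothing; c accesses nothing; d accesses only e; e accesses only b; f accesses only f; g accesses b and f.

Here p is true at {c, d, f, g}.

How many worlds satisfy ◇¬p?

3

a: successors {d}; ¬p there: d:F. ✗
b: no successors, so ◇¬p fails. ✗
c: no successors, so ◇¬p fails. ✗
d: successors {e}; ¬p there: e:T. ✓
e: successors {b}; ¬p there: b:T. ✓
f: successors {f}; ¬p there: f:F. ✗
g: successors {b, f}; ¬p there: b:T, f:F. ✓
Satisfying worlds: {d, e, g}.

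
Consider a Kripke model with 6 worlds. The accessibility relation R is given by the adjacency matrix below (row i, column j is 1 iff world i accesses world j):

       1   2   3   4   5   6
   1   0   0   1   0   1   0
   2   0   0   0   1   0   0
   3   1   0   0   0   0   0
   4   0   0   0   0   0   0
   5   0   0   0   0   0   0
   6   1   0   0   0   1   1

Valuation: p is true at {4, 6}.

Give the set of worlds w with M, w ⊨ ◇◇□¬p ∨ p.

1: ◇◇□¬p is T, p is F. ✓
2: ◇◇□¬p is F, p is F. ✗
3: ◇◇□¬p is T, p is F. ✓
4: ◇◇□¬p is F, p is T. ✓
5: ◇◇□¬p is F, p is F. ✗
6: ◇◇□¬p is T, p is T. ✓

{1, 3, 4, 6}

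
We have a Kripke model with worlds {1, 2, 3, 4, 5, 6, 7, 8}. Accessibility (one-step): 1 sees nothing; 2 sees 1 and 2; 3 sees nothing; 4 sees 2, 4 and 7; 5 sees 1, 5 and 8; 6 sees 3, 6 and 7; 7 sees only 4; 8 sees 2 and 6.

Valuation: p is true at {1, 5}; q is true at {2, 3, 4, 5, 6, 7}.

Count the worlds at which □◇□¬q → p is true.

6

1: □◇□¬q is T, p is T. ✓
2: □◇□¬q is F, p is F. ✓
3: □◇□¬q is T, p is F. ✗
4: □◇□¬q is F, p is F. ✓
5: □◇□¬q is F, p is T. ✓
6: □◇□¬q is F, p is F. ✓
7: □◇□¬q is F, p is F. ✓
8: □◇□¬q is T, p is F. ✗
Satisfying worlds: {1, 2, 4, 5, 6, 7}.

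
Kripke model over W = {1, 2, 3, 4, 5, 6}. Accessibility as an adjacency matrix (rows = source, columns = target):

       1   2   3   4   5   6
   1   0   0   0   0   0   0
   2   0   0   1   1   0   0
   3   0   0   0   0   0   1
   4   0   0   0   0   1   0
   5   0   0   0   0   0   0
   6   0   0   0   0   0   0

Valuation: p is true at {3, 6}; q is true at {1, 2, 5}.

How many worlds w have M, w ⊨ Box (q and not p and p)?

3

1: no successors, so Box (q and not p and p) holds vacuously. ✓
2: successors {3, 4}; q and not p and p there: 3:F, 4:F. ✗
3: successors {6}; q and not p and p there: 6:F. ✗
4: successors {5}; q and not p and p there: 5:F. ✗
5: no successors, so Box (q and not p and p) holds vacuously. ✓
6: no successors, so Box (q and not p and p) holds vacuously. ✓
Satisfying worlds: {1, 5, 6}.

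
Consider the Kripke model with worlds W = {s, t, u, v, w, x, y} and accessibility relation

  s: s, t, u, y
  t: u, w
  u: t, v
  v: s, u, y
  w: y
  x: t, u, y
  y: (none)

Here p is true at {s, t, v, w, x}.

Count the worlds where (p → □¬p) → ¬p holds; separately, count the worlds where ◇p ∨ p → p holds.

6 and 6

For (p → □¬p) → ¬p:
s: p → □¬p is F, ¬p is F. ✓
t: p → □¬p is F, ¬p is F. ✓
u: p → □¬p is T, ¬p is T. ✓
v: p → □¬p is F, ¬p is F. ✓
w: p → □¬p is T, ¬p is F. ✗
x: p → □¬p is F, ¬p is F. ✓
y: p → □¬p is T, ¬p is T. ✓
— 6 worlds.
For ◇p ∨ p → p:
s: ◇p ∨ p is T, p is T. ✓
t: ◇p ∨ p is T, p is T. ✓
u: ◇p ∨ p is T, p is F. ✗
v: ◇p ∨ p is T, p is T. ✓
w: ◇p ∨ p is T, p is T. ✓
x: ◇p ∨ p is T, p is T. ✓
y: ◇p ∨ p is F, p is F. ✓
— 6 worlds.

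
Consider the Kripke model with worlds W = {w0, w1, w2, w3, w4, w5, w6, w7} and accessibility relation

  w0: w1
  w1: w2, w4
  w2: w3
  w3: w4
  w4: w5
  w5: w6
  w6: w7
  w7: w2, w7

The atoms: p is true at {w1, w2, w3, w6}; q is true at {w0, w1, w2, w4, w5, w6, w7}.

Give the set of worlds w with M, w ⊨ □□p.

w0: successors {w1}; □p there: w1:F. ✗
w1: successors {w2, w4}; □p there: w2:T, w4:F. ✗
w2: successors {w3}; □p there: w3:F. ✗
w3: successors {w4}; □p there: w4:F. ✗
w4: successors {w5}; □p there: w5:T. ✓
w5: successors {w6}; □p there: w6:F. ✗
w6: successors {w7}; □p there: w7:F. ✗
w7: successors {w2, w7}; □p there: w2:T, w7:F. ✗

{w4}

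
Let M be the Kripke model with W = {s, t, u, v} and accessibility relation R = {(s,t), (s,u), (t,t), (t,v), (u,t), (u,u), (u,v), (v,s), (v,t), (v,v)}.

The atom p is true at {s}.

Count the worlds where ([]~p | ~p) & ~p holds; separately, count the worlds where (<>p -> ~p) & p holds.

3 and 1

For ([]~p | ~p) & ~p:
s: []~p | ~p is T, ~p is F. ✗
t: []~p | ~p is T, ~p is T. ✓
u: []~p | ~p is T, ~p is T. ✓
v: []~p | ~p is T, ~p is T. ✓
— 3 worlds.
For (<>p -> ~p) & p:
s: <>p -> ~p is T, p is T. ✓
t: <>p -> ~p is T, p is F. ✗
u: <>p -> ~p is T, p is F. ✗
v: <>p -> ~p is T, p is F. ✗
— 1 world.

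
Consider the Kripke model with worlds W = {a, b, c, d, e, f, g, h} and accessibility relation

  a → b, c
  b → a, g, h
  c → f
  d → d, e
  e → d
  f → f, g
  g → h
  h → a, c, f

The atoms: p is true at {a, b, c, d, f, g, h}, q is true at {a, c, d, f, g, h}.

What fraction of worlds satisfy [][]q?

a: successors {b, c}; []q there: b:T, c:T. ✓
b: successors {a, g, h}; []q there: a:F, g:T, h:T. ✗
c: successors {f}; []q there: f:T. ✓
d: successors {d, e}; []q there: d:F, e:T. ✗
e: successors {d}; []q there: d:F. ✗
f: successors {f, g}; []q there: f:T, g:T. ✓
g: successors {h}; []q there: h:T. ✓
h: successors {a, c, f}; []q there: a:F, c:T, f:T. ✗
That's 4 of 8 worlds, so 4/8 = 1/2.

1/2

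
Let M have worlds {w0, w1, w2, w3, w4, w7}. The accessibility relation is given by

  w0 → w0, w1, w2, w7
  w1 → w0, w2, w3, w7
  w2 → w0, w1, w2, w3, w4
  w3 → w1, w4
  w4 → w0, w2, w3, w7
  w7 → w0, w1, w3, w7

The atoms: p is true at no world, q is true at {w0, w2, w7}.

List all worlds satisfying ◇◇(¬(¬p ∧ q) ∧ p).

∅

w0: successors {w0, w1, w2, w7}; ◇(¬(¬p ∧ q) ∧ p) there: w0:F, w1:F, w2:F, w7:F. ✗
w1: successors {w0, w2, w3, w7}; ◇(¬(¬p ∧ q) ∧ p) there: w0:F, w2:F, w3:F, w7:F. ✗
w2: successors {w0, w1, w2, w3, w4}; ◇(¬(¬p ∧ q) ∧ p) there: w0:F, w1:F, w2:F, w3:F, w4:F. ✗
w3: successors {w1, w4}; ◇(¬(¬p ∧ q) ∧ p) there: w1:F, w4:F. ✗
w4: successors {w0, w2, w3, w7}; ◇(¬(¬p ∧ q) ∧ p) there: w0:F, w2:F, w3:F, w7:F. ✗
w7: successors {w0, w1, w3, w7}; ◇(¬(¬p ∧ q) ∧ p) there: w0:F, w1:F, w3:F, w7:F. ✗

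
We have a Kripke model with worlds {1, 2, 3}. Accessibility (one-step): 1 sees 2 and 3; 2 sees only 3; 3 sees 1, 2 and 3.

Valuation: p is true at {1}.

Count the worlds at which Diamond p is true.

1

1: successors {2, 3}; p there: 2:F, 3:F. ✗
2: successors {3}; p there: 3:F. ✗
3: successors {1, 2, 3}; p there: 1:T, 2:F, 3:F. ✓
Satisfying worlds: {3}.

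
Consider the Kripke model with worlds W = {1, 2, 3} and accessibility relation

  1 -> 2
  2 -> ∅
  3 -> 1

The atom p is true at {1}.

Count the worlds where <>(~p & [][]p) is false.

1: successors {2}; ~p & [][]p there: 2:T. ✓
2: no successors, so <>(~p & [][]p) fails. ✗
3: successors {1}; ~p & [][]p there: 1:F. ✗
Satisfying worlds: {1}.
So <>(~p & [][]p) fails at the other 2 worlds.

2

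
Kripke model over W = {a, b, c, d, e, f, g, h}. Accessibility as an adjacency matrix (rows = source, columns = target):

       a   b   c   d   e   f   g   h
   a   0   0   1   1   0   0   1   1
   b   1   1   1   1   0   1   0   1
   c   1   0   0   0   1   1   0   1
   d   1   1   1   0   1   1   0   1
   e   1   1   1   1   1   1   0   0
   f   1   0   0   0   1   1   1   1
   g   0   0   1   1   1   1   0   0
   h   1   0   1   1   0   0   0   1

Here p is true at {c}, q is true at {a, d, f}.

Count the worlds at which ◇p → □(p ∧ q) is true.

2

a: ◇p is T, □(p ∧ q) is F. ✗
b: ◇p is T, □(p ∧ q) is F. ✗
c: ◇p is F, □(p ∧ q) is F. ✓
d: ◇p is T, □(p ∧ q) is F. ✗
e: ◇p is T, □(p ∧ q) is F. ✗
f: ◇p is F, □(p ∧ q) is F. ✓
g: ◇p is T, □(p ∧ q) is F. ✗
h: ◇p is T, □(p ∧ q) is F. ✗
Satisfying worlds: {c, f}.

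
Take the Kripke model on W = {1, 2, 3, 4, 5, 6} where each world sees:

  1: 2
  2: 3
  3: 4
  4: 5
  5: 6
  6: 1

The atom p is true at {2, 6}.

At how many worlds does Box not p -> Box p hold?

1: Box not p is F, Box p is T. ✓
2: Box not p is T, Box p is F. ✗
3: Box not p is T, Box p is F. ✗
4: Box not p is T, Box p is F. ✗
5: Box not p is F, Box p is T. ✓
6: Box not p is T, Box p is F. ✗
Satisfying worlds: {1, 5}.

2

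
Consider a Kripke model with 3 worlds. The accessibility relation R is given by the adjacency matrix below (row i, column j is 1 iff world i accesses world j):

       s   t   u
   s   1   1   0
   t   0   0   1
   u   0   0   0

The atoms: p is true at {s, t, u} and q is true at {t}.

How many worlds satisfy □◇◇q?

s: successors {s, t}; ◇◇q there: s:T, t:F. ✗
t: successors {u}; ◇◇q there: u:F. ✗
u: no successors, so □◇◇q holds vacuously. ✓
Satisfying worlds: {u}.

1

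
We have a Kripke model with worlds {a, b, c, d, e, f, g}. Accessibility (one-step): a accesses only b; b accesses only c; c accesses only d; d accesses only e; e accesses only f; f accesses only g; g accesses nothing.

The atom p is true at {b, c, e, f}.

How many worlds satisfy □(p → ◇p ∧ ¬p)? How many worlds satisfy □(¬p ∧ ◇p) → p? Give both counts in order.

3 and 6

For □(p → ◇p ∧ ¬p):
a: successors {b}; p → ◇p ∧ ¬p there: b:F. ✗
b: successors {c}; p → ◇p ∧ ¬p there: c:F. ✗
c: successors {d}; p → ◇p ∧ ¬p there: d:T. ✓
d: successors {e}; p → ◇p ∧ ¬p there: e:F. ✗
e: successors {f}; p → ◇p ∧ ¬p there: f:F. ✗
f: successors {g}; p → ◇p ∧ ¬p there: g:T. ✓
g: no successors, so □(p → ◇p ∧ ¬p) holds vacuously. ✓
— 3 worlds.
For □(¬p ∧ ◇p) → p:
a: □(¬p ∧ ◇p) is F, p is F. ✓
b: □(¬p ∧ ◇p) is F, p is T. ✓
c: □(¬p ∧ ◇p) is T, p is T. ✓
d: □(¬p ∧ ◇p) is F, p is F. ✓
e: □(¬p ∧ ◇p) is F, p is T. ✓
f: □(¬p ∧ ◇p) is F, p is T. ✓
g: □(¬p ∧ ◇p) is T, p is F. ✗
— 6 worlds.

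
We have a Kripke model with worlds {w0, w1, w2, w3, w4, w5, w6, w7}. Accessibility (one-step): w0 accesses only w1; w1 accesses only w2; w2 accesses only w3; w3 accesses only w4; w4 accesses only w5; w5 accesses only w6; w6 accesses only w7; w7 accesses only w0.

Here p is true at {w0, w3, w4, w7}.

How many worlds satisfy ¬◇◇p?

4

w0: ◇◇p is F. ✓
w1: ◇◇p is T. ✗
w2: ◇◇p is T. ✗
w3: ◇◇p is F. ✓
w4: ◇◇p is F. ✓
w5: ◇◇p is T. ✗
w6: ◇◇p is T. ✗
w7: ◇◇p is F. ✓
Satisfying worlds: {w0, w3, w4, w7}.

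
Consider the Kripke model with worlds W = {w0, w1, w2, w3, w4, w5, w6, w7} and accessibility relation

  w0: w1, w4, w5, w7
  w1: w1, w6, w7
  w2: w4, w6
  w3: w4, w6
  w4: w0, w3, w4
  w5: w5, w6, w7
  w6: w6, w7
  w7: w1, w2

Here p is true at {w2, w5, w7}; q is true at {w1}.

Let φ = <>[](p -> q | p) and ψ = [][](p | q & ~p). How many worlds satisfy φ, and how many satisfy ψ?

For <>[](p -> q | p):
w0: successors {w1, w4, w5, w7}; [](p -> q | p) there: w1:T, w4:T, w5:T, w7:T. ✓
w1: successors {w1, w6, w7}; [](p -> q | p) there: w1:T, w6:T, w7:T. ✓
w2: successors {w4, w6}; [](p -> q | p) there: w4:T, w6:T. ✓
w3: successors {w4, w6}; [](p -> q | p) there: w4:T, w6:T. ✓
w4: successors {w0, w3, w4}; [](p -> q | p) there: w0:T, w3:T, w4:T. ✓
w5: successors {w5, w6, w7}; [](p -> q | p) there: w5:T, w6:T, w7:T. ✓
w6: successors {w6, w7}; [](p -> q | p) there: w6:T, w7:T. ✓
w7: successors {w1, w2}; [](p -> q | p) there: w1:T, w2:T. ✓
— 8 worlds.
For [][](p | q & ~p):
w0: successors {w1, w4, w5, w7}; [](p | q & ~p) there: w1:F, w4:F, w5:F, w7:T. ✗
w1: successors {w1, w6, w7}; [](p | q & ~p) there: w1:F, w6:F, w7:T. ✗
w2: successors {w4, w6}; [](p | q & ~p) there: w4:F, w6:F. ✗
w3: successors {w4, w6}; [](p | q & ~p) there: w4:F, w6:F. ✗
w4: successors {w0, w3, w4}; [](p | q & ~p) there: w0:F, w3:F, w4:F. ✗
w5: successors {w5, w6, w7}; [](p | q & ~p) there: w5:F, w6:F, w7:T. ✗
w6: successors {w6, w7}; [](p | q & ~p) there: w6:F, w7:T. ✗
w7: successors {w1, w2}; [](p | q & ~p) there: w1:F, w2:F. ✗
— 0 worlds.

8 and 0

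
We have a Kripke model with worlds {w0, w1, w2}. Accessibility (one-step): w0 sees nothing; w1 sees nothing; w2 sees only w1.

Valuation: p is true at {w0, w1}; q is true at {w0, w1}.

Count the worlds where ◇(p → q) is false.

w0: no successors, so ◇(p → q) fails. ✗
w1: no successors, so ◇(p → q) fails. ✗
w2: successors {w1}; p → q there: w1:T. ✓
Satisfying worlds: {w2}.
So ◇(p → q) fails at the other 2 worlds.

2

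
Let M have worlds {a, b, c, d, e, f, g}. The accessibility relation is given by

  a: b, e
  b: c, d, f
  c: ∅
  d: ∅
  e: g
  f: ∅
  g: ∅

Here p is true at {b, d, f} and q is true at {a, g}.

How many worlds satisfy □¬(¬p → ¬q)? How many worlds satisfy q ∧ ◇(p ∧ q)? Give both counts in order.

For □¬(¬p → ¬q):
a: successors {b, e}; ¬(¬p → ¬q) there: b:F, e:F. ✗
b: successors {c, d, f}; ¬(¬p → ¬q) there: c:F, d:F, f:F. ✗
c: no successors, so □¬(¬p → ¬q) holds vacuously. ✓
d: no successors, so □¬(¬p → ¬q) holds vacuously. ✓
e: successors {g}; ¬(¬p → ¬q) there: g:T. ✓
f: no successors, so □¬(¬p → ¬q) holds vacuously. ✓
g: no successors, so □¬(¬p → ¬q) holds vacuously. ✓
— 5 worlds.
For q ∧ ◇(p ∧ q):
a: q is T, ◇(p ∧ q) is F. ✗
b: q is F, ◇(p ∧ q) is F. ✗
c: q is F, ◇(p ∧ q) is F. ✗
d: q is F, ◇(p ∧ q) is F. ✗
e: q is F, ◇(p ∧ q) is F. ✗
f: q is F, ◇(p ∧ q) is F. ✗
g: q is T, ◇(p ∧ q) is F. ✗
— 0 worlds.

5 and 0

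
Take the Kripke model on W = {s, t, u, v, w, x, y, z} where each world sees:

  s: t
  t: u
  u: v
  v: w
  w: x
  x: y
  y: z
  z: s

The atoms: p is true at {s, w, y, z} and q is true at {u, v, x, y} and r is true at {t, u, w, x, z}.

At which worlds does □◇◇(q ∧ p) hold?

s: successors {t}; ◇◇(q ∧ p) there: t:F. ✗
t: successors {u}; ◇◇(q ∧ p) there: u:F. ✗
u: successors {v}; ◇◇(q ∧ p) there: v:F. ✗
v: successors {w}; ◇◇(q ∧ p) there: w:T. ✓
w: successors {x}; ◇◇(q ∧ p) there: x:F. ✗
x: successors {y}; ◇◇(q ∧ p) there: y:F. ✗
y: successors {z}; ◇◇(q ∧ p) there: z:F. ✗
z: successors {s}; ◇◇(q ∧ p) there: s:F. ✗

{v}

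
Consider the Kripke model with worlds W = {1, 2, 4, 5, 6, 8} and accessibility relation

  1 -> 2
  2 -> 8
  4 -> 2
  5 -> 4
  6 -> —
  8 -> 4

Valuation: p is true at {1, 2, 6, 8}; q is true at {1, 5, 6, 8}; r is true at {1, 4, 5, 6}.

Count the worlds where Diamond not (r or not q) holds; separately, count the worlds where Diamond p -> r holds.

1 and 5

For Diamond not (r or not q):
1: successors {2}; not (r or not q) there: 2:F. ✗
2: successors {8}; not (r or not q) there: 8:T. ✓
4: successors {2}; not (r or not q) there: 2:F. ✗
5: successors {4}; not (r or not q) there: 4:F. ✗
6: no successors, so Diamond not (r or not q) fails. ✗
8: successors {4}; not (r or not q) there: 4:F. ✗
— 1 world.
For Diamond p -> r:
1: Diamond p is T, r is T. ✓
2: Diamond p is T, r is F. ✗
4: Diamond p is T, r is T. ✓
5: Diamond p is F, r is T. ✓
6: Diamond p is F, r is T. ✓
8: Diamond p is F, r is F. ✓
— 5 worlds.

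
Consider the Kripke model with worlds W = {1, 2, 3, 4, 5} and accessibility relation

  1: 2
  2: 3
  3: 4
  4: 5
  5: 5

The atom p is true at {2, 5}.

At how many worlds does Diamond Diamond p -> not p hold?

4

1: Diamond Diamond p is F, not p is T. ✓
2: Diamond Diamond p is F, not p is F. ✓
3: Diamond Diamond p is T, not p is T. ✓
4: Diamond Diamond p is T, not p is T. ✓
5: Diamond Diamond p is T, not p is F. ✗
Satisfying worlds: {1, 2, 3, 4}.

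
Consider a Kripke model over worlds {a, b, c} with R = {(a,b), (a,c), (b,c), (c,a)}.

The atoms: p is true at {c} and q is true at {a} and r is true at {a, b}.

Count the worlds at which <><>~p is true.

a: successors {b, c}; <>~p there: b:F, c:T. ✓
b: successors {c}; <>~p there: c:T. ✓
c: successors {a}; <>~p there: a:T. ✓
Satisfying worlds: {a, b, c}.

3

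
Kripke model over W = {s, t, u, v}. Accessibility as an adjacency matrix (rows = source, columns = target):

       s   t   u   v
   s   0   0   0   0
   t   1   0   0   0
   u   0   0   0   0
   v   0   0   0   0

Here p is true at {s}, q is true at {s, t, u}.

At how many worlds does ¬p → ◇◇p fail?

s: ¬p is F, ◇◇p is F. ✓
t: ¬p is T, ◇◇p is F. ✗
u: ¬p is T, ◇◇p is F. ✗
v: ¬p is T, ◇◇p is F. ✗
Satisfying worlds: {s}.
So ¬p → ◇◇p fails at the other 3 worlds.

3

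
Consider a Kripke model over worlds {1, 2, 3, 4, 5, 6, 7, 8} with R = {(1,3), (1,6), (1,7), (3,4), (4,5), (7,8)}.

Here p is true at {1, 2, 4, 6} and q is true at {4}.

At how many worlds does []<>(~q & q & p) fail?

1: successors {3, 6, 7}; <>(~q & q & p) there: 3:F, 6:F, 7:F. ✗
2: no successors, so []<>(~q & q & p) holds vacuously. ✓
3: successors {4}; <>(~q & q & p) there: 4:F. ✗
4: successors {5}; <>(~q & q & p) there: 5:F. ✗
5: no successors, so []<>(~q & q & p) holds vacuously. ✓
6: no successors, so []<>(~q & q & p) holds vacuously. ✓
7: successors {8}; <>(~q & q & p) there: 8:F. ✗
8: no successors, so []<>(~q & q & p) holds vacuously. ✓
Satisfying worlds: {2, 5, 6, 8}.
So []<>(~q & q & p) fails at the other 4 worlds.

4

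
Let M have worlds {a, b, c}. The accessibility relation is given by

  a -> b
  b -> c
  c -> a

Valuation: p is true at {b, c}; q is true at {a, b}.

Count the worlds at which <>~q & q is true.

a: <>~q is F, q is T. ✗
b: <>~q is T, q is T. ✓
c: <>~q is F, q is F. ✗
Satisfying worlds: {b}.

1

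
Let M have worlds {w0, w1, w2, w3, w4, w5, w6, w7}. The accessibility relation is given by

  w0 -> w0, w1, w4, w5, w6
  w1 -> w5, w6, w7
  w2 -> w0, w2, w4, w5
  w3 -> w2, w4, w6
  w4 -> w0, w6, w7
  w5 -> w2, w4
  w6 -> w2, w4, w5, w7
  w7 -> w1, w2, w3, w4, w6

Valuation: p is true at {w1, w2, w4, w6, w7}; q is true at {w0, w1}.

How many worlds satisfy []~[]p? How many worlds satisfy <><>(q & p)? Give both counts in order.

For []~[]p:
w0: successors {w0, w1, w4, w5, w6}; ~[]p there: w0:T, w1:T, w4:T, w5:F, w6:T. ✗
w1: successors {w5, w6, w7}; ~[]p there: w5:F, w6:T, w7:T. ✗
w2: successors {w0, w2, w4, w5}; ~[]p there: w0:T, w2:T, w4:T, w5:F. ✗
w3: successors {w2, w4, w6}; ~[]p there: w2:T, w4:T, w6:T. ✓
w4: successors {w0, w6, w7}; ~[]p there: w0:T, w6:T, w7:T. ✓
w5: successors {w2, w4}; ~[]p there: w2:T, w4:T. ✓
w6: successors {w2, w4, w5, w7}; ~[]p there: w2:T, w4:T, w5:F, w7:T. ✗
w7: successors {w1, w2, w3, w4, w6}; ~[]p there: w1:T, w2:T, w3:F, w4:T, w6:T. ✗
— 3 worlds.
For <><>(q & p):
w0: successors {w0, w1, w4, w5, w6}; <>(q & p) there: w0:T, w1:F, w4:F, w5:F, w6:F. ✓
w1: successors {w5, w6, w7}; <>(q & p) there: w5:F, w6:F, w7:T. ✓
w2: successors {w0, w2, w4, w5}; <>(q & p) there: w0:T, w2:F, w4:F, w5:F. ✓
w3: successors {w2, w4, w6}; <>(q & p) there: w2:F, w4:F, w6:F. ✗
w4: successors {w0, w6, w7}; <>(q & p) there: w0:T, w6:F, w7:T. ✓
w5: successors {w2, w4}; <>(q & p) there: w2:F, w4:F. ✗
w6: successors {w2, w4, w5, w7}; <>(q & p) there: w2:F, w4:F, w5:F, w7:T. ✓
w7: successors {w1, w2, w3, w4, w6}; <>(q & p) there: w1:F, w2:F, w3:F, w4:F, w6:F. ✗
— 5 worlds.

3 and 5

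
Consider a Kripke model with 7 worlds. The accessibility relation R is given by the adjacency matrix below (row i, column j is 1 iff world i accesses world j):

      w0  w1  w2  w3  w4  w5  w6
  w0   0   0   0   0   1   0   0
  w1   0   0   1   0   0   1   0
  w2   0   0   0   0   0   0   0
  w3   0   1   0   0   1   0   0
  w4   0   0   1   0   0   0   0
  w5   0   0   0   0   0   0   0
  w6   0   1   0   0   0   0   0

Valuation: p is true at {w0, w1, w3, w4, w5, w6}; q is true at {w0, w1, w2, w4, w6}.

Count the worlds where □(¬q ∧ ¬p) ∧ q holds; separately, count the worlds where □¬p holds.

1 and 3

For □(¬q ∧ ¬p) ∧ q:
w0: □(¬q ∧ ¬p) is F, q is T. ✗
w1: □(¬q ∧ ¬p) is F, q is T. ✗
w2: □(¬q ∧ ¬p) is T, q is T. ✓
w3: □(¬q ∧ ¬p) is F, q is F. ✗
w4: □(¬q ∧ ¬p) is F, q is T. ✗
w5: □(¬q ∧ ¬p) is T, q is F. ✗
w6: □(¬q ∧ ¬p) is F, q is T. ✗
— 1 world.
For □¬p:
w0: successors {w4}; ¬p there: w4:F. ✗
w1: successors {w2, w5}; ¬p there: w2:T, w5:F. ✗
w2: no successors, so □¬p holds vacuously. ✓
w3: successors {w1, w4}; ¬p there: w1:F, w4:F. ✗
w4: successors {w2}; ¬p there: w2:T. ✓
w5: no successors, so □¬p holds vacuously. ✓
w6: successors {w1}; ¬p there: w1:F. ✗
— 3 worlds.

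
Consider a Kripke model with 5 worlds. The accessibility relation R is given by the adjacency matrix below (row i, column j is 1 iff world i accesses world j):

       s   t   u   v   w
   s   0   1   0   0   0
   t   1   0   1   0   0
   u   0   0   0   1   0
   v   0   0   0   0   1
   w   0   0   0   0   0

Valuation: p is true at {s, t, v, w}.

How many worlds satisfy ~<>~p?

4

s: <>~p is F. ✓
t: <>~p is T. ✗
u: <>~p is F. ✓
v: <>~p is F. ✓
w: <>~p is F. ✓
Satisfying worlds: {s, u, v, w}.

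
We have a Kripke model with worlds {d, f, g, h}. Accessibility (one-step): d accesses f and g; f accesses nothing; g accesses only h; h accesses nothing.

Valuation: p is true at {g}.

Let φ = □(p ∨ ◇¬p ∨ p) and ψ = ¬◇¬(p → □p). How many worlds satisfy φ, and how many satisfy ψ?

2 and 3

For □(p ∨ ◇¬p ∨ p):
d: successors {f, g}; p ∨ ◇¬p ∨ p there: f:F, g:T. ✗
f: no successors, so □(p ∨ ◇¬p ∨ p) holds vacuously. ✓
g: successors {h}; p ∨ ◇¬p ∨ p there: h:F. ✗
h: no successors, so □(p ∨ ◇¬p ∨ p) holds vacuously. ✓
— 2 worlds.
For ¬◇¬(p → □p):
d: ◇¬(p → □p) is T. ✗
f: ◇¬(p → □p) is F. ✓
g: ◇¬(p → □p) is F. ✓
h: ◇¬(p → □p) is F. ✓
— 3 worlds.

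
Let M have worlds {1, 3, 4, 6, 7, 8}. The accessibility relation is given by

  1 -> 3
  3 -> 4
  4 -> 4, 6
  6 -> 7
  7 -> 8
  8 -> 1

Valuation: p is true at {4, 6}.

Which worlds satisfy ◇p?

1: successors {3}; p there: 3:F. ✗
3: successors {4}; p there: 4:T. ✓
4: successors {4, 6}; p there: 4:T, 6:T. ✓
6: successors {7}; p there: 7:F. ✗
7: successors {8}; p there: 8:F. ✗
8: successors {1}; p there: 1:F. ✗

{3, 4}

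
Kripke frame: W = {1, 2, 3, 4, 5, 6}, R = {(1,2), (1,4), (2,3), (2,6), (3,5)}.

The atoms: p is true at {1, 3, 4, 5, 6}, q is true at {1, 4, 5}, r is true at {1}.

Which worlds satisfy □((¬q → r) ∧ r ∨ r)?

1: successors {2, 4}; (¬q → r) ∧ r ∨ r there: 2:F, 4:F. ✗
2: successors {3, 6}; (¬q → r) ∧ r ∨ r there: 3:F, 6:F. ✗
3: successors {5}; (¬q → r) ∧ r ∨ r there: 5:F. ✗
4: no successors, so □((¬q → r) ∧ r ∨ r) holds vacuously. ✓
5: no successors, so □((¬q → r) ∧ r ∨ r) holds vacuously. ✓
6: no successors, so □((¬q → r) ∧ r ∨ r) holds vacuously. ✓

{4, 5, 6}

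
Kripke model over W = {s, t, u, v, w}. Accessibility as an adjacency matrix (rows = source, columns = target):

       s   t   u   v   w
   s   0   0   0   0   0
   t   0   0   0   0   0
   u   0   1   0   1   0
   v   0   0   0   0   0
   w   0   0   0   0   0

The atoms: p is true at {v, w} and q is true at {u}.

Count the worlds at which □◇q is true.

4

s: no successors, so □◇q holds vacuously. ✓
t: no successors, so □◇q holds vacuously. ✓
u: successors {t, v}; ◇q there: t:F, v:F. ✗
v: no successors, so □◇q holds vacuously. ✓
w: no successors, so □◇q holds vacuously. ✓
Satisfying worlds: {s, t, v, w}.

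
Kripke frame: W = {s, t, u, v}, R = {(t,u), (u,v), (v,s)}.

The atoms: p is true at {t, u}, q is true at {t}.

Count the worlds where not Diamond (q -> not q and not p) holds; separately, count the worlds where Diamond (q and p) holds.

1 and 0

For not Diamond (q -> not q and not p):
s: Diamond (q -> not q and not p) is F. ✓
t: Diamond (q -> not q and not p) is T. ✗
u: Diamond (q -> not q and not p) is T. ✗
v: Diamond (q -> not q and not p) is T. ✗
— 1 world.
For Diamond (q and p):
s: no successors, so Diamond (q and p) fails. ✗
t: successors {u}; q and p there: u:F. ✗
u: successors {v}; q and p there: v:F. ✗
v: successors {s}; q and p there: s:F. ✗
— 0 worlds.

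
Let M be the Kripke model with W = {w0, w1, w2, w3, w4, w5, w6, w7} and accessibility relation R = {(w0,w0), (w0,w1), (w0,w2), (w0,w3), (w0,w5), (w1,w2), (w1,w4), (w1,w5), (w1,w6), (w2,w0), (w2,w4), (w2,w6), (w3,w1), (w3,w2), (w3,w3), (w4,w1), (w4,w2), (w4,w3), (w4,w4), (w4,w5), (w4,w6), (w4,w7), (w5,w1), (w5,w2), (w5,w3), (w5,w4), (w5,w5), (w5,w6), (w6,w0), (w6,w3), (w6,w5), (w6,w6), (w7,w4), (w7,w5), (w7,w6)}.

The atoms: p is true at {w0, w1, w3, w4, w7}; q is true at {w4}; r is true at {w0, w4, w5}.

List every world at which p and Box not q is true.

{w0, w3}

w0: p is T, Box not q is T. ✓
w1: p is T, Box not q is F. ✗
w2: p is F, Box not q is F. ✗
w3: p is T, Box not q is T. ✓
w4: p is T, Box not q is F. ✗
w5: p is F, Box not q is F. ✗
w6: p is F, Box not q is T. ✗
w7: p is T, Box not q is F. ✗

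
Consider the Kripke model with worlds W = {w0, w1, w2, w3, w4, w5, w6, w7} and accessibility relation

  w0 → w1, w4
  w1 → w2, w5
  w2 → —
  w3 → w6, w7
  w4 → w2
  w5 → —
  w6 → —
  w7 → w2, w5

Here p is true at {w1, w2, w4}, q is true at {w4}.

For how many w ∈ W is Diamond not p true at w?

3

w0: successors {w1, w4}; not p there: w1:F, w4:F. ✗
w1: successors {w2, w5}; not p there: w2:F, w5:T. ✓
w2: no successors, so Diamond not p fails. ✗
w3: successors {w6, w7}; not p there: w6:T, w7:T. ✓
w4: successors {w2}; not p there: w2:F. ✗
w5: no successors, so Diamond not p fails. ✗
w6: no successors, so Diamond not p fails. ✗
w7: successors {w2, w5}; not p there: w2:F, w5:T. ✓
Satisfying worlds: {w1, w3, w7}.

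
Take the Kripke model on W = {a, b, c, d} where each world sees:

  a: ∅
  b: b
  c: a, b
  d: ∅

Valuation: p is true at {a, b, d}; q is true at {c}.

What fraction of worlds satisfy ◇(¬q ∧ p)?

1/2

a: no successors, so ◇(¬q ∧ p) fails. ✗
b: successors {b}; ¬q ∧ p there: b:T. ✓
c: successors {a, b}; ¬q ∧ p there: a:T, b:T. ✓
d: no successors, so ◇(¬q ∧ p) fails. ✗
That's 2 of 4 worlds, so 2/4 = 1/2.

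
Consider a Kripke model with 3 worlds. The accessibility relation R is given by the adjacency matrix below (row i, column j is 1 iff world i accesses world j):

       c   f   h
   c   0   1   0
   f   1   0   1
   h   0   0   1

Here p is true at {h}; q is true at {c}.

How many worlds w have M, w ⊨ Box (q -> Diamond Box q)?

2

c: successors {f}; q -> Diamond Box q there: f:T. ✓
f: successors {c, h}; q -> Diamond Box q there: c:F, h:T. ✗
h: successors {h}; q -> Diamond Box q there: h:T. ✓
Satisfying worlds: {c, h}.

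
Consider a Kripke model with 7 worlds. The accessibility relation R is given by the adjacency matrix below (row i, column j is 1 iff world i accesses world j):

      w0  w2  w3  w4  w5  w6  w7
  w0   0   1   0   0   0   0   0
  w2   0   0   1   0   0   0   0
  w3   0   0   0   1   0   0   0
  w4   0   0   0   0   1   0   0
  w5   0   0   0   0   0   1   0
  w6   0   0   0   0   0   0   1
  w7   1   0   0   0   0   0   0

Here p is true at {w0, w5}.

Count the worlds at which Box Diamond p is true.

w0: successors {w2}; Diamond p there: w2:F. ✗
w2: successors {w3}; Diamond p there: w3:F. ✗
w3: successors {w4}; Diamond p there: w4:T. ✓
w4: successors {w5}; Diamond p there: w5:F. ✗
w5: successors {w6}; Diamond p there: w6:F. ✗
w6: successors {w7}; Diamond p there: w7:T. ✓
w7: successors {w0}; Diamond p there: w0:F. ✗
Satisfying worlds: {w3, w6}.

2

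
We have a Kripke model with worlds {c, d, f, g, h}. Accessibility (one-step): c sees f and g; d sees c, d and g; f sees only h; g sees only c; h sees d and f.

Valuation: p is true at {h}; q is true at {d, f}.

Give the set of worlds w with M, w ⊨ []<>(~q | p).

c: successors {f, g}; <>(~q | p) there: f:T, g:T. ✓
d: successors {c, d, g}; <>(~q | p) there: c:T, d:T, g:T. ✓
f: successors {h}; <>(~q | p) there: h:F. ✗
g: successors {c}; <>(~q | p) there: c:T. ✓
h: successors {d, f}; <>(~q | p) there: d:T, f:T. ✓

{c, d, g, h}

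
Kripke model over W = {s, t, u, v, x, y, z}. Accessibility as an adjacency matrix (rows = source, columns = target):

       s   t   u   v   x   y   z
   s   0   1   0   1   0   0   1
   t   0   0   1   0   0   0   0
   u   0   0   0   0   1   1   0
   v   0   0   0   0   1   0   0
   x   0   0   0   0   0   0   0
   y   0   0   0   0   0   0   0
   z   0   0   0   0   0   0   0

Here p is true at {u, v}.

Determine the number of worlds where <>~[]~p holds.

1

s: successors {t, v, z}; ~[]~p there: t:T, v:F, z:F. ✓
t: successors {u}; ~[]~p there: u:F. ✗
u: successors {x, y}; ~[]~p there: x:F, y:F. ✗
v: successors {x}; ~[]~p there: x:F. ✗
x: no successors, so <>~[]~p fails. ✗
y: no successors, so <>~[]~p fails. ✗
z: no successors, so <>~[]~p fails. ✗
Satisfying worlds: {s}.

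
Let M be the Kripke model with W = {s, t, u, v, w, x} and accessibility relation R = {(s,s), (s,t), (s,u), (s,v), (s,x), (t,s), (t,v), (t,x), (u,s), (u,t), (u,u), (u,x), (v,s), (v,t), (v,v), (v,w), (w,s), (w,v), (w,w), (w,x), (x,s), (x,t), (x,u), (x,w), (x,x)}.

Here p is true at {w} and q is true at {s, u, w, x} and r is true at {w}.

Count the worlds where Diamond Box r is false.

6

s: successors {s, t, u, v, x}; Box r there: s:F, t:F, u:F, v:F, x:F. ✗
t: successors {s, v, x}; Box r there: s:F, v:F, x:F. ✗
u: successors {s, t, u, x}; Box r there: s:F, t:F, u:F, x:F. ✗
v: successors {s, t, v, w}; Box r there: s:F, t:F, v:F, w:F. ✗
w: successors {s, v, w, x}; Box r there: s:F, v:F, w:F, x:F. ✗
x: successors {s, t, u, w, x}; Box r there: s:F, t:F, u:F, w:F, x:F. ✗
Satisfying worlds: ∅.
So Diamond Box r fails at the other 6 worlds.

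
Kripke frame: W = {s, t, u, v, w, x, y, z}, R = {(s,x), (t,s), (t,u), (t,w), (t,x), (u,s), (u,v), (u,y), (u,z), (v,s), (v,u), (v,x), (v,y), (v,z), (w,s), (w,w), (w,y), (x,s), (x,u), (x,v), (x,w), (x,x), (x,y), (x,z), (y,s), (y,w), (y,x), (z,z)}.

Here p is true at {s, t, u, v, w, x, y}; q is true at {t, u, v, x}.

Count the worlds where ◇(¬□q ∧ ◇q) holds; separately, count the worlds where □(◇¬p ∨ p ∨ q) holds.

For ◇(¬□q ∧ ◇q):
s: successors {x}; ¬□q ∧ ◇q there: x:T. ✓
t: successors {s, u, w, x}; ¬□q ∧ ◇q there: s:F, u:T, w:F, x:T. ✓
u: successors {s, v, y, z}; ¬□q ∧ ◇q there: s:F, v:T, y:T, z:F. ✓
v: successors {s, u, x, y, z}; ¬□q ∧ ◇q there: s:F, u:T, x:T, y:T, z:F. ✓
w: successors {s, w, y}; ¬□q ∧ ◇q there: s:F, w:F, y:T. ✓
x: successors {s, u, v, w, x, y, z}; ¬□q ∧ ◇q there: s:F, u:T, v:T, w:F, x:T, y:T, z:F. ✓
y: successors {s, w, x}; ¬□q ∧ ◇q there: s:F, w:F, x:T. ✓
z: successors {z}; ¬□q ∧ ◇q there: z:F. ✗
— 7 worlds.
For □(◇¬p ∨ p ∨ q):
s: successors {x}; ◇¬p ∨ p ∨ q there: x:T. ✓
t: successors {s, u, w, x}; ◇¬p ∨ p ∨ q there: s:T, u:T, w:T, x:T. ✓
u: successors {s, v, y, z}; ◇¬p ∨ p ∨ q there: s:T, v:T, y:T, z:T. ✓
v: successors {s, u, x, y, z}; ◇¬p ∨ p ∨ q there: s:T, u:T, x:T, y:T, z:T. ✓
w: successors {s, w, y}; ◇¬p ∨ p ∨ q there: s:T, w:T, y:T. ✓
x: successors {s, u, v, w, x, y, z}; ◇¬p ∨ p ∨ q there: s:T, u:T, v:T, w:T, x:T, y:T, z:T. ✓
y: successors {s, w, x}; ◇¬p ∨ p ∨ q there: s:T, w:T, x:T. ✓
z: successors {z}; ◇¬p ∨ p ∨ q there: z:T. ✓
— 8 worlds.

7 and 8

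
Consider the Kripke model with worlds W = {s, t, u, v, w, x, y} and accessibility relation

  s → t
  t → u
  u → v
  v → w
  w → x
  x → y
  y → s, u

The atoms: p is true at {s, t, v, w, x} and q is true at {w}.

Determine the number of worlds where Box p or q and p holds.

4

s: Box p is T, q and p is F. ✓
t: Box p is F, q and p is F. ✗
u: Box p is T, q and p is F. ✓
v: Box p is T, q and p is F. ✓
w: Box p is T, q and p is T. ✓
x: Box p is F, q and p is F. ✗
y: Box p is F, q and p is F. ✗
Satisfying worlds: {s, u, v, w}.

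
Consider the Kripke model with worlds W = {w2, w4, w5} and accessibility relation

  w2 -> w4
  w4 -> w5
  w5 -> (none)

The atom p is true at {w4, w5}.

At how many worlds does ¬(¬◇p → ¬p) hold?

w2: ¬◇p → ¬p is T. ✗
w4: ¬◇p → ¬p is T. ✗
w5: ¬◇p → ¬p is F. ✓
Satisfying worlds: {w5}.

1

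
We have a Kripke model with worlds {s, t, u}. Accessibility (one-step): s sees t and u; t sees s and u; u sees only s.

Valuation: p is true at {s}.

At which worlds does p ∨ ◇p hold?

{s, t, u}

s: p is T, ◇p is F. ✓
t: p is F, ◇p is T. ✓
u: p is F, ◇p is T. ✓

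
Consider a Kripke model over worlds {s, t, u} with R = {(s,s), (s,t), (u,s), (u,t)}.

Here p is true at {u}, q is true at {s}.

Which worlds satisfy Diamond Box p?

s: successors {s, t}; Box p there: s:F, t:T. ✓
t: no successors, so Diamond Box p fails. ✗
u: successors {s, t}; Box p there: s:F, t:T. ✓

{s, u}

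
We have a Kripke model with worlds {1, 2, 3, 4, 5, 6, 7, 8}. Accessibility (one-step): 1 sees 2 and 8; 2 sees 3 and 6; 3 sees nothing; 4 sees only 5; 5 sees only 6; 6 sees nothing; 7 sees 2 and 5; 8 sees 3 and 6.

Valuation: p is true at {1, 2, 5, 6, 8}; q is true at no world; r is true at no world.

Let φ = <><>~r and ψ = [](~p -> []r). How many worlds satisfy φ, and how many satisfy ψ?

3 and 8

For <><>~r:
1: successors {2, 8}; <>~r there: 2:T, 8:T. ✓
2: successors {3, 6}; <>~r there: 3:F, 6:F. ✗
3: no successors, so <><>~r fails. ✗
4: successors {5}; <>~r there: 5:T. ✓
5: successors {6}; <>~r there: 6:F. ✗
6: no successors, so <><>~r fails. ✗
7: successors {2, 5}; <>~r there: 2:T, 5:T. ✓
8: successors {3, 6}; <>~r there: 3:F, 6:F. ✗
— 3 worlds.
For [](~p -> []r):
1: successors {2, 8}; ~p -> []r there: 2:T, 8:T. ✓
2: successors {3, 6}; ~p -> []r there: 3:T, 6:T. ✓
3: no successors, so [](~p -> []r) holds vacuously. ✓
4: successors {5}; ~p -> []r there: 5:T. ✓
5: successors {6}; ~p -> []r there: 6:T. ✓
6: no successors, so [](~p -> []r) holds vacuously. ✓
7: successors {2, 5}; ~p -> []r there: 2:T, 5:T. ✓
8: successors {3, 6}; ~p -> []r there: 3:T, 6:T. ✓
— 8 worlds.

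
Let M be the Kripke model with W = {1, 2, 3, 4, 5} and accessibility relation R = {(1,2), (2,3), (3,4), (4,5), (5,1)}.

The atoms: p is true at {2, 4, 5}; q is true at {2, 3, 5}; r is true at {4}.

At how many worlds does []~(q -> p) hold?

1

1: successors {2}; ~(q -> p) there: 2:F. ✗
2: successors {3}; ~(q -> p) there: 3:T. ✓
3: successors {4}; ~(q -> p) there: 4:F. ✗
4: successors {5}; ~(q -> p) there: 5:F. ✗
5: successors {1}; ~(q -> p) there: 1:F. ✗
Satisfying worlds: {2}.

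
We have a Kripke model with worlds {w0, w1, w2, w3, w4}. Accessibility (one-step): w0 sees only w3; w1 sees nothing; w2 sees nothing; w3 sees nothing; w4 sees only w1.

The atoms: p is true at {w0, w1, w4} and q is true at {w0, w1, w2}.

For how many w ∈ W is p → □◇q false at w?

2

w0: p is T, □◇q is F. ✗
w1: p is T, □◇q is T. ✓
w2: p is F, □◇q is T. ✓
w3: p is F, □◇q is T. ✓
w4: p is T, □◇q is F. ✗
Satisfying worlds: {w1, w2, w3}.
So p → □◇q fails at the other 2 worlds.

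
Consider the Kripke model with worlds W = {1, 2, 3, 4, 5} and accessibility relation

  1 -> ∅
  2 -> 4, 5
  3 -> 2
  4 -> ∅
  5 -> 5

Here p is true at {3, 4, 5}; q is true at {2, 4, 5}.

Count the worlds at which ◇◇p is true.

3

1: no successors, so ◇◇p fails. ✗
2: successors {4, 5}; ◇p there: 4:F, 5:T. ✓
3: successors {2}; ◇p there: 2:T. ✓
4: no successors, so ◇◇p fails. ✗
5: successors {5}; ◇p there: 5:T. ✓
Satisfying worlds: {2, 3, 5}.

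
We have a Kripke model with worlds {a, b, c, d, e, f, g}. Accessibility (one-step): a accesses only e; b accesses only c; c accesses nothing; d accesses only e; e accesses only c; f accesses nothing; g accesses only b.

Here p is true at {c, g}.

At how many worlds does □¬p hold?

a: successors {e}; ¬p there: e:T. ✓
b: successors {c}; ¬p there: c:F. ✗
c: no successors, so □¬p holds vacuously. ✓
d: successors {e}; ¬p there: e:T. ✓
e: successors {c}; ¬p there: c:F. ✗
f: no successors, so □¬p holds vacuously. ✓
g: successors {b}; ¬p there: b:T. ✓
Satisfying worlds: {a, c, d, f, g}.

5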